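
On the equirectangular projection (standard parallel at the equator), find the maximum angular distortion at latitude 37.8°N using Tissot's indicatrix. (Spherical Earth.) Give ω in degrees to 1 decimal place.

13.5°

Plate carrée maps x = Rλ, y = Rφ. The meridian scale is h = 1 and the parallel scale is k = 1/cos φ = sec φ.
At 37.8°: h = 1.000, k = 1.266; principal scales a = 1.266, b = 1.000.
sin(ω/2) = (a − b)/(a + b) = 0.2656/2.266 = 0.1172, so ω = 2 arcsin(0.1172) ≈ 13.5°.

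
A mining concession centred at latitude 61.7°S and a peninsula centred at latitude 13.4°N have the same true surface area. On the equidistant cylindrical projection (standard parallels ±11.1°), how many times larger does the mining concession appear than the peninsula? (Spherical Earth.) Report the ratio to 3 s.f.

With standard parallel φ₀ = 11.1°, the equirectangular projection gives x = Rλ cos φ₀, y = Rφ, so h = 1 and k = cos 11.1° / cos φ.
Areal scale at 61.7°: h·k = 1.000 × 2.070 = 2.070.
Areal scale at 13.4°: h·k = 1.000 × 1.009 = 1.009.
Ratio = 2.070/1.009 ≈ 2.05.

2.05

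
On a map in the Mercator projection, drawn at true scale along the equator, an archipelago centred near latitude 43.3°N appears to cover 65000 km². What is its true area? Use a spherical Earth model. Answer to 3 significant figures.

Mercator is conformal, so the point scale is isotropic: h = k = sec φ = 1/cos φ.
Areal scale = k² = sec²φ = 1/cos²(43.3°) = 1/0.7278² = 1.888.
True area = apparent / (areal scale) = 65000 / 1.888 ≈ 34400 km².

34400 km²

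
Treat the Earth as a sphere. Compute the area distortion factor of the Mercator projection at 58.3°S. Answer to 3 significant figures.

3.62

For Mercator, h = k = sec φ (a conformal cylindrical projection has a single point scale, 1/cos φ).
Areal scale = k² = sec²φ = 1/cos²(58.3°) = 1/0.5255² = 3.622.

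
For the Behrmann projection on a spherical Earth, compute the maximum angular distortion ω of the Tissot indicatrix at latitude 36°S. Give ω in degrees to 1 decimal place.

7.8°

Behrmann is a cylindrical equal-area projection with standard parallels at ±30°. A cylindrical equal-area projection with standard parallel φ₀ has meridian scale h = cos φ / cos φ₀ and parallel scale k = cos φ₀ / cos φ (so areas are preserved, h·k = 1).
At 36°: h = 0.9342, k = 1.070; principal scales a = 1.070, b = 0.9342.
sin(ω/2) = (a − b)/(a + b) = 0.1363/2.005 = 0.06799, so ω = 2 arcsin(0.06799) ≈ 7.8°.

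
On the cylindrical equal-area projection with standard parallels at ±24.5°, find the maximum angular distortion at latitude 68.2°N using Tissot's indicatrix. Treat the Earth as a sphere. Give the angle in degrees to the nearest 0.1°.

91.2°

For cylindrical equal-area with standard parallel φ₀, h = cos φ / cos φ₀ and k = cos φ₀ / cos φ, so h·k = 1.
At 68.2°: h = 0.4081, k = 2.450; principal scales a = 2.450, b = 0.4081.
sin(ω/2) = (a − b)/(a + b) = 2.042/2.858 = 0.7144, so ω = 2 arcsin(0.7144) ≈ 91.2°.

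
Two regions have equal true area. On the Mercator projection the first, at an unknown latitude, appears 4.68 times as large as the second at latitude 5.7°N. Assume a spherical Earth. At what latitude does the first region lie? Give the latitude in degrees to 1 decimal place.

On Mercator, (apparent₁)/(apparent₂) = sec²φ₁ / sec²φ₂ when true areas are equal.
cos²φ₂ / cos²φ₁ = 4.68  ⇒  cos φ₁ = cos 5.7° / √4.68 = 0.9951/2.163 = 0.4600.
φ₁ = arccos(0.4600) ≈ 62.6°.

62.6°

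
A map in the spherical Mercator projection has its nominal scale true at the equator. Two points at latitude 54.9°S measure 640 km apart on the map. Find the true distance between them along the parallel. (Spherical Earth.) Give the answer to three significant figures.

Mercator is conformal, so the point scale is isotropic: h = k = sec φ = 1/cos φ.
Along the parallel at 54.9°, map distances are exaggerated by k = sec 54.9° = 1.739.
True distance = 640 / 1.739 = 640 × cos 54.9° ≈ 368 km.

368 km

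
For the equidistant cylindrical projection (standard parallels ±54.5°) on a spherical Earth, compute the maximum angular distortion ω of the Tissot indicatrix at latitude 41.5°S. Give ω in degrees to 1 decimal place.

In the equirectangular projection with standard parallel φ₀ = 54.5° (x = Rλ cos φ₀, y = Rφ), meridians are true-scale (h = 1) and the parallel scale is k = cos φ₀ / cos φ.
At 41.5°: h = 1.000, k = 0.7754; principal scales a = 1.000, b = 0.7754.
sin(ω/2) = (a − b)/(a + b) = 0.2246/1.775 = 0.1265, so ω = 2 arcsin(0.1265) ≈ 14.5°.

14.5°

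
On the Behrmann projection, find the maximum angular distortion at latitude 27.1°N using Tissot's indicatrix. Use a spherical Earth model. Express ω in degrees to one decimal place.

3.2°

Behrmann is a cylindrical equal-area projection with standard parallels at ±30°. For cylindrical equal-area with standard parallel φ₀, h = cos φ / cos φ₀ and k = cos φ₀ / cos φ, so h·k = 1.
At 27.1°: h = 1.028, k = 0.9728; principal scales a = 1.028, b = 0.9728.
sin(ω/2) = (a − b)/(a + b) = 0.05510/2.001 = 0.02754, so ω = 2 arcsin(0.02754) ≈ 3.2°.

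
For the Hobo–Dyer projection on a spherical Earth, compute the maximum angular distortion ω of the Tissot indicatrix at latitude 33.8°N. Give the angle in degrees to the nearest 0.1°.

5.3°

The Hobo–Dyer projection is cylindrical equal-area with φ₀ = 37.5°. Cylindrical equal-area (φ₀ = 37.5°): h = cos φ / cos 37.5° along meridians, k = cos 37.5° / cos φ along parallels; h·k = 1.
At 33.8°: h = 1.047, k = 0.9547; principal scales a = 1.047, b = 0.9547.
sin(ω/2) = (a − b)/(a + b) = 0.09272/2.002 = 0.04631, so ω = 2 arcsin(0.04631) ≈ 5.3°.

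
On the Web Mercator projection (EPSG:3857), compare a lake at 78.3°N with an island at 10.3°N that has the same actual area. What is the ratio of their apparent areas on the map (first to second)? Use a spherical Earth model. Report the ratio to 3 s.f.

Mercator is conformal with k = sec φ, so areal scale = k² = sec²φ.
At 78.3°: sec²(78.3°) = 1/0.2028² = 24.32.
At 10.3°: sec²(10.3°) = 1/0.9839² = 1.033.
Ratio = 24.32/1.033 = cos²(10.3°)/cos²(78.3°) ≈ 23.5.

23.5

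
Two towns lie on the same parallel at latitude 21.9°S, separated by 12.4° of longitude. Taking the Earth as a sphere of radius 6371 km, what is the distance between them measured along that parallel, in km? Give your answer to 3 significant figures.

Arc length along a parallel = R cos φ · Δλ (with Δλ in radians).
= 6371 × cos 21.9° × (12.4° × π/180) = 6371 × 0.9278 × 0.2164 ≈ 1280 km.

1280 km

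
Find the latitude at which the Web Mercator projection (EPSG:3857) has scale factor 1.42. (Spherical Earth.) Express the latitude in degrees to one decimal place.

Mercator scale is k = sec φ = 1/cos φ.
1/cos φ = 1.42  ⇒  cos φ = 0.7042  ⇒  φ = arccos(0.7042) ≈ 45.2°.

45.2°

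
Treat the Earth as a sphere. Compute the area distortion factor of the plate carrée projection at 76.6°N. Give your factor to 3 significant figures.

4.32

Plate carrée maps x = Rλ, y = Rφ. The meridian scale is h = 1 and the parallel scale is k = 1/cos φ = sec φ.
Areal scale = h·k = 1 × sec φ; at 76.6°, h = 1.000, k = 4.315, so h·k = 4.315.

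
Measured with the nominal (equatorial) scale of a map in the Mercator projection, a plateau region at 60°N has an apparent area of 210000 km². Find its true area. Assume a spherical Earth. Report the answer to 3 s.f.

For Mercator, h = k = sec φ (a conformal cylindrical projection has a single point scale, 1/cos φ).
Areal scale = k² = sec²φ = 1/cos²(60°) = 1/0.5000² = 4.000.
True area = apparent / (areal scale) = 210000 / 4.000 ≈ 52500 km².

52500 km²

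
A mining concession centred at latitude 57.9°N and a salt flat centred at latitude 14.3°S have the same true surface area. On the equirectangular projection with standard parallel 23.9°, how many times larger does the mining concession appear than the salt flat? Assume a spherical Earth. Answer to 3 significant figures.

1.82

With standard parallel φ₀ = 23.9°, the equirectangular projection gives x = Rλ cos φ₀, y = Rφ, so h = 1 and k = cos 23.9° / cos φ.
Areal scale at 57.9°: h·k = 1.000 × 1.720 = 1.720.
Areal scale at 14.3°: h·k = 1.000 × 0.9435 = 0.9435.
Ratio = 1.720/0.9435 ≈ 1.82.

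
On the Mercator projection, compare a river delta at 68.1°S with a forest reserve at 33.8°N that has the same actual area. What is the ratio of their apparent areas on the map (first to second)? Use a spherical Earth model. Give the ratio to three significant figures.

4.96

Mercator areal scale is sec²φ.
At 68.1°: sec²(68.1°) = 1/0.3730² = 7.188.
At 33.8°: sec²(33.8°) = 1/0.8310² = 1.448.
Ratio = 7.188/1.448 = cos²(33.8°)/cos²(68.1°) ≈ 4.96.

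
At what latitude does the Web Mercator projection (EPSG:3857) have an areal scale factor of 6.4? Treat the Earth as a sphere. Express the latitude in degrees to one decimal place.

Mercator areal scale is sec²φ.
sec²φ = 6.4  ⇒  cos²φ = 0.1562  ⇒  cos φ = 0.3953.
φ = arccos(0.3953) ≈ 66.7°.

66.7°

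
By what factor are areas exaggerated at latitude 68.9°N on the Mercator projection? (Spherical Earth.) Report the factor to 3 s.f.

7.72

Mercator is conformal, so the point scale is isotropic: h = k = sec φ = 1/cos φ.
Areal scale = k² = sec²φ = 1/cos²(68.9°) = 1/0.3600² = 7.716.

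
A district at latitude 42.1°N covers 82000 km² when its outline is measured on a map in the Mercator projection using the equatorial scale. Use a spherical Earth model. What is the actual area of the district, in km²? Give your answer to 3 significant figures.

45100 km²

The Mercator projection is conformal; its linear scale factor is the same in every direction and equals sec φ = 1/cos φ.
Areal scale = k² = sec²φ = 1/cos²(42.1°) = 1/0.7420² = 1.816.
True area = apparent / (areal scale) = 82000 / 1.816 ≈ 45100 km².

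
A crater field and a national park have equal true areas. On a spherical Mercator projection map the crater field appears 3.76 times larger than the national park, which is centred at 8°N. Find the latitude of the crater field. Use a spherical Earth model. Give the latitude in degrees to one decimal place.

59.3°

On Mercator, (apparent₁)/(apparent₂) = sec²φ₁ / sec²φ₂ when true areas are equal.
cos²φ₂ / cos²φ₁ = 3.76  ⇒  cos φ₁ = cos 8° / √3.76 = 0.9903/1.939 = 0.5107.
φ₁ = arccos(0.5107) ≈ 59.3°.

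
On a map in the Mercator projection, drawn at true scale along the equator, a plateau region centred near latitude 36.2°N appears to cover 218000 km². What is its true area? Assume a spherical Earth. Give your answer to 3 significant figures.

142000 km²

For Mercator, h = k = sec φ (a conformal cylindrical projection has a single point scale, 1/cos φ).
Areal scale = k² = sec²φ = 1/cos²(36.2°) = 1/0.8070² = 1.536.
True area = apparent / (areal scale) = 218000 / 1.536 ≈ 142000 km².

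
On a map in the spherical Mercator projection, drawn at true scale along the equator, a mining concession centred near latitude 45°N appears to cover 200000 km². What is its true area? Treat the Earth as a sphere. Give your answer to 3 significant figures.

100000 km²

The Mercator projection is conformal; its linear scale factor is the same in every direction and equals sec φ = 1/cos φ.
Areal scale = k² = sec²φ = 1/cos²(45°) = 1/0.7071² = 2.000.
True area = apparent / (areal scale) = 200000 / 2.000 ≈ 100000 km².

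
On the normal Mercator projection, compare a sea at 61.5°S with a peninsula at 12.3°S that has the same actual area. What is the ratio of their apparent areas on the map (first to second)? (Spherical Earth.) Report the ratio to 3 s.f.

4.19

Mercator is conformal with k = sec φ, so areal scale = k² = sec²φ.
At 61.5°: sec²(61.5°) = 1/0.4772² = 4.392.
At 12.3°: sec²(12.3°) = 1/0.9770² = 1.048.
Ratio = 4.392/1.048 = cos²(12.3°)/cos²(61.5°) ≈ 4.19.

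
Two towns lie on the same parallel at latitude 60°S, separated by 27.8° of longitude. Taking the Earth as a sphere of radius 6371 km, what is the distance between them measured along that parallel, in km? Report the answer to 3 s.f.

Arc length along a parallel = R cos φ · Δλ (with Δλ in radians).
= 6371 × cos 60° × (27.8° × π/180) = 6371 × 0.5000 × 0.4852 ≈ 1550 km.

1550 km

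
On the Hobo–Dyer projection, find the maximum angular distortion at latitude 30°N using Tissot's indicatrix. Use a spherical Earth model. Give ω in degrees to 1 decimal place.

Hobo–Dyer is a cylindrical equal-area projection with standard parallels at ±37.5°. A cylindrical equal-area projection with standard parallel φ₀ has meridian scale h = cos φ / cos φ₀ and parallel scale k = cos φ₀ / cos φ (so areas are preserved, h·k = 1).
At 30°: h = 1.092, k = 0.9161; principal scales a = 1.092, b = 0.9161.
sin(ω/2) = (a − b)/(a + b) = 0.1755/2.008 = 0.08742, so ω = 2 arcsin(0.08742) ≈ 10.0°.

10.0°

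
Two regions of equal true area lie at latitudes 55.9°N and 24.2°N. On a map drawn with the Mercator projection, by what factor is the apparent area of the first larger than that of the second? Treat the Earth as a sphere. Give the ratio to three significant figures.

2.65

Mercator is conformal with k = sec φ, so areal scale = k² = sec²φ.
At 55.9°: sec²(55.9°) = 1/0.5606² = 3.182.
At 24.2°: sec²(24.2°) = 1/0.9121² = 1.202.
Ratio = 3.182/1.202 = cos²(24.2°)/cos²(55.9°) ≈ 2.65.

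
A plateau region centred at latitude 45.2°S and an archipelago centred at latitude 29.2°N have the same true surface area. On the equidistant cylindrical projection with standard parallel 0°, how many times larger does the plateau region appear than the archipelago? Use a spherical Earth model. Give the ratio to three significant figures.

1.24

In the plate carrée (x = Rλ, y = Rφ), meridians are true-scale (h = 1) and parallels are stretched by k = sec φ.
Areal scale at 45.2°: h·k = 1.000 × 1.419 = 1.419.
Areal scale at 29.2°: h·k = 1.000 × 1.146 = 1.146.
Ratio = 1.419/1.146 ≈ 1.24.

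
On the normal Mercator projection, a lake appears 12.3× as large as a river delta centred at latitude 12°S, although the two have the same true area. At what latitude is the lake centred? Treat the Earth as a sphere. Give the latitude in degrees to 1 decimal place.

73.8°

On Mercator, (apparent₁)/(apparent₂) = sec²φ₁ / sec²φ₂ when true areas are equal.
cos²φ₂ / cos²φ₁ = 12.3  ⇒  cos φ₁ = cos 12° / √12.3 = 0.9781/3.507 = 0.2789.
φ₁ = arccos(0.2789) ≈ 73.8°.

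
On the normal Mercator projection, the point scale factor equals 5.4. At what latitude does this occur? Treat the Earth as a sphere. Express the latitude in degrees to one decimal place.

79.3°

Mercator scale is k = sec φ = 1/cos φ.
1/cos φ = 5.4  ⇒  cos φ = 0.1852  ⇒  φ = arccos(0.1852) ≈ 79.3°.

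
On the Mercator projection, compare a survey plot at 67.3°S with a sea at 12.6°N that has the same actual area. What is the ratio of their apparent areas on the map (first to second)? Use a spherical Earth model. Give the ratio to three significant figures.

On Mercator, area is exaggerated by sec²φ = 1/cos²φ.
At 67.3°: sec²(67.3°) = 1/0.3859² = 6.715.
At 12.6°: sec²(12.6°) = 1/0.9759² = 1.050.
Ratio = 6.715/1.050 = cos²(12.6°)/cos²(67.3°) ≈ 6.40.

6.40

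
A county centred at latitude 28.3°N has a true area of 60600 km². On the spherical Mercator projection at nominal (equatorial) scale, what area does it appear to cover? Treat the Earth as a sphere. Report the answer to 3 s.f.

For Mercator, h = k = sec φ (a conformal cylindrical projection has a single point scale, 1/cos φ).
Areal scale = k² = sec²φ = 1/cos²(28.3°) = 1/0.8805² = 1.290.
Apparent area = 60600 × 1.290 ≈ 78200 km².

78200 km²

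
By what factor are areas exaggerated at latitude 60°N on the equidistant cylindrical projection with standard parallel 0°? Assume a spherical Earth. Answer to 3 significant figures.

Plate carrée maps x = Rλ, y = Rφ. The meridian scale is h = 1 and the parallel scale is k = 1/cos φ = sec φ.
Areal scale = h·k = 1 × sec φ; at 60°, h = 1.000, k = 2.000, so h·k = 2.000.

2.00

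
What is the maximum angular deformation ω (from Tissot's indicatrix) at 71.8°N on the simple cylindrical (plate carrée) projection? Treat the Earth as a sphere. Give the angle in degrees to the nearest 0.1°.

63.2°

Plate carrée maps x = Rλ, y = Rφ. The meridian scale is h = 1 and the parallel scale is k = 1/cos φ = sec φ.
At 71.8°: h = 1.000, k = 3.202; principal scales a = 3.202, b = 1.000.
sin(ω/2) = (a − b)/(a + b) = 2.202/4.202 = 0.5240, so ω = 2 arcsin(0.5240) ≈ 63.2°.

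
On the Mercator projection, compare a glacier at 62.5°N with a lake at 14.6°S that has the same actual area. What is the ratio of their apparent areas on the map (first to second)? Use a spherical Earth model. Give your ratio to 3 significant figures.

4.39

Mercator areal scale is sec²φ.
At 62.5°: sec²(62.5°) = 1/0.4617² = 4.690.
At 14.6°: sec²(14.6°) = 1/0.9677² = 1.068.
Ratio = 4.690/1.068 = cos²(14.6°)/cos²(62.5°) ≈ 4.39.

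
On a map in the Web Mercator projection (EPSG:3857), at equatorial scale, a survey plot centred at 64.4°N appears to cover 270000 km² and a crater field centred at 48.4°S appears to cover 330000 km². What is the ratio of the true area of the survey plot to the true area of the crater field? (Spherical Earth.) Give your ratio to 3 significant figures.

0.347

Since Mercator area scale is 1/cos²φ, the true area equals the apparent area multiplied by cos²φ.
True area of survey plot: 270000 × cos²(64.4°) = 270000 × 0.1867 = 50410 km².
True area of crater field: 330000 × cos²(48.4°) = 330000 × 0.4408 = 145500 km².
Ratio = 50410 / 145500 ≈ 0.347.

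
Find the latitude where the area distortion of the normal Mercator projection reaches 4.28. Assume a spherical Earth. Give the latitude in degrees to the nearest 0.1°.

61.1°

Mercator areal scale is sec²φ.
sec²φ = 4.28  ⇒  cos²φ = 0.2336  ⇒  cos φ = 0.4834.
φ = arccos(0.4834) ≈ 61.1°.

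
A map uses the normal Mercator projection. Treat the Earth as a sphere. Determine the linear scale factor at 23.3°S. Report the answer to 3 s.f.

For Mercator, h = k = sec φ (a conformal cylindrical projection has a single point scale, 1/cos φ).
k = 1/cos 23.3° = 1/0.9184 = 1.089.

1.09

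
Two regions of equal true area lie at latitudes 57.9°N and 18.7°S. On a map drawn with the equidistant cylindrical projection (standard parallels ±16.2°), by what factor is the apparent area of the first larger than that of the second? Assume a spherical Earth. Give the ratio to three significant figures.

The equidistant cylindrical projection with φ₀ = 16.2° has h = 1 (meridians true) and k = cos φ₀ / cos φ along parallels.
Areal scale at 57.9°: h·k = 1.000 × 1.807 = 1.807.
Areal scale at 18.7°: h·k = 1.000 × 1.014 = 1.014.
Ratio = 1.807/1.014 ≈ 1.78.

1.78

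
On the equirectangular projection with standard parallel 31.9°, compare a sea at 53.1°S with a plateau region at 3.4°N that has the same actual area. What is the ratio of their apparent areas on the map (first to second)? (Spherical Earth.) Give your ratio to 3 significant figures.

With standard parallel φ₀ = 31.9°, the equirectangular projection gives x = Rλ cos φ₀, y = Rφ, so h = 1 and k = cos 31.9° / cos φ.
Areal scale at 53.1°: h·k = 1.000 × 1.414 = 1.414.
Areal scale at 3.4°: h·k = 1.000 × 0.8505 = 0.8505.
Ratio = 1.414/0.8505 ≈ 1.66.

1.66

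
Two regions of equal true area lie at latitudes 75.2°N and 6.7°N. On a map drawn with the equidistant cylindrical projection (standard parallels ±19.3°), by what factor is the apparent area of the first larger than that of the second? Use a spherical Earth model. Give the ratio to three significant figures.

In the equirectangular projection with standard parallel φ₀ = 19.3° (x = Rλ cos φ₀, y = Rφ), meridians are true-scale (h = 1) and the parallel scale is k = cos φ₀ / cos φ.
Areal scale at 75.2°: h·k = 1.000 × 3.695 = 3.695.
Areal scale at 6.7°: h·k = 1.000 × 0.9503 = 0.9503.
Ratio = 3.695/0.9503 ≈ 3.89.

3.89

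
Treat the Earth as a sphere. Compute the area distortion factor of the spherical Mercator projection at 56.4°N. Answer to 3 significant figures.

Mercator is conformal, so the point scale is isotropic: h = k = sec φ = 1/cos φ.
Areal scale = k² = sec²φ = 1/cos²(56.4°) = 1/0.5534² = 3.265.

3.27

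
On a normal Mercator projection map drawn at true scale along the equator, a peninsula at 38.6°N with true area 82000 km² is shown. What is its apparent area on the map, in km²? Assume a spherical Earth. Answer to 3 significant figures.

Mercator is conformal, so the point scale is isotropic: h = k = sec φ = 1/cos φ.
Areal scale = k² = sec²φ = 1/cos²(38.6°) = 1/0.7815² = 1.637.
Apparent area = 82000 × 1.637 ≈ 134000 km².

134000 km²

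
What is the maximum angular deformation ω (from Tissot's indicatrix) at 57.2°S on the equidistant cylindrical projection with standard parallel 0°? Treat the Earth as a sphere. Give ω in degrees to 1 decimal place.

34.6°

For the equirectangular projection with φ₀ = 0 (plate carrée), h = 1 along meridians and k = sec φ along parallels.
At 57.2°: h = 1.000, k = 1.846; principal scales a = 1.846, b = 1.000.
sin(ω/2) = (a − b)/(a + b) = 0.8460/2.846 = 0.2973, so ω = 2 arcsin(0.2973) ≈ 34.6°.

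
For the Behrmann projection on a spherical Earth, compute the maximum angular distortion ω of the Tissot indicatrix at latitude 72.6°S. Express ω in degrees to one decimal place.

103.8°

Behrmann is a cylindrical equal-area projection with standard parallels at ±30°. For cylindrical equal-area with standard parallel φ₀, h = cos φ / cos φ₀ and k = cos φ₀ / cos φ, so h·k = 1.
At 72.6°: h = 0.3453, k = 2.896; principal scales a = 2.896, b = 0.3453.
sin(ω/2) = (a − b)/(a + b) = 2.551/3.241 = 0.7869, so ω = 2 arcsin(0.7869) ≈ 103.8°.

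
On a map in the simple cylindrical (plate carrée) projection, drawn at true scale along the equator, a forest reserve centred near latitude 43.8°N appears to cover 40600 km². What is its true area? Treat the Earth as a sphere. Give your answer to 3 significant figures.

For the equirectangular projection with φ₀ = 0 (plate carrée), h = 1 along meridians and k = sec φ along parallels.
Areal scale = h·k = 1 × sec φ; at 43.8°, h = 1.000, k = 1.386, so h·k = 1.386.
True area = apparent / (areal scale) = 40600 / 1.386 ≈ 29300 km².

29300 km²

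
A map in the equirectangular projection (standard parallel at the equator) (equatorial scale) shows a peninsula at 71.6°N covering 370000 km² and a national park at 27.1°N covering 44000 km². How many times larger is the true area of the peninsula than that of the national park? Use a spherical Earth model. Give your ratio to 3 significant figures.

2.98

Plate carrée has h = 1 and k = sec φ, giving areal scale sec φ; true area = (apparent area) · cos φ.
True area of peninsula: 370000 × cos(71.6°) = 370000 × 0.3156 = 116800 km².
True area of national park: 44000 × cos(27.1°) = 44000 × 0.8902 = 39170 km².
Ratio = 116800 / 39170 ≈ 2.98.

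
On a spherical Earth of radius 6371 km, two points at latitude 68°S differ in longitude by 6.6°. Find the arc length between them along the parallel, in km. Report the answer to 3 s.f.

275 km

Arc length along a parallel = R cos φ · Δλ (with Δλ in radians).
= 6371 × cos 68° × (6.6° × π/180) = 6371 × 0.3746 × 0.1152 ≈ 275 km.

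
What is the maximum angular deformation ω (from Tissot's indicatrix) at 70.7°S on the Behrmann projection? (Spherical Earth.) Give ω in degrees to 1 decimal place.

Behrmann is a cylindrical equal-area projection with standard parallels at ±30°. A cylindrical equal-area projection with standard parallel φ₀ has meridian scale h = cos φ / cos φ₀ and parallel scale k = cos φ₀ / cos φ (so areas are preserved, h·k = 1).
At 70.7°: h = 0.3816, k = 2.620; principal scales a = 2.620, b = 0.3816.
sin(ω/2) = (a − b)/(a + b) = 2.239/3.002 = 0.7457, so ω = 2 arcsin(0.7457) ≈ 96.4°.

96.4°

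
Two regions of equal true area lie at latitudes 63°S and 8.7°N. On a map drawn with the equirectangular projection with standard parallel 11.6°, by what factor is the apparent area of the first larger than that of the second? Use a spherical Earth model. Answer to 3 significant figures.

The equidistant cylindrical projection with φ₀ = 11.6° has h = 1 (meridians true) and k = cos φ₀ / cos φ along parallels.
Areal scale at 63°: h·k = 1.000 × 2.158 = 2.158.
Areal scale at 8.7°: h·k = 1.000 × 0.9910 = 0.9910.
Ratio = 2.158/0.9910 ≈ 2.18.

2.18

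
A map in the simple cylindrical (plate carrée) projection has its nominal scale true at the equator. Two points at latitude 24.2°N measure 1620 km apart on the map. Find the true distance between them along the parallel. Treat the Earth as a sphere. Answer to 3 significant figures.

In the plate carrée (x = Rλ, y = Rφ), meridians are true-scale (h = 1) and parallels are stretched by k = sec φ.
Along the parallel at 24.2°, map distances are exaggerated by k = sec 24.2° = 1.096.
True distance = 1620 / 1.096 = 1620 × cos 24.2° ≈ 1480 km.

1480 km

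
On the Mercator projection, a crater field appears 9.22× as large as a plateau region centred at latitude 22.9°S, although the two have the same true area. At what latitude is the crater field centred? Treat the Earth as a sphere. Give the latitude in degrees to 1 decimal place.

72.3°

For equal true areas on Mercator, apparent areas scale as sec²φ, so the ratio is cos²φ₂ / cos²φ₁.
cos²φ₂ / cos²φ₁ = 9.22  ⇒  cos φ₁ = cos 22.9° / √9.22 = 0.9212/3.036 = 0.3034.
φ₁ = arccos(0.3034) ≈ 72.3°.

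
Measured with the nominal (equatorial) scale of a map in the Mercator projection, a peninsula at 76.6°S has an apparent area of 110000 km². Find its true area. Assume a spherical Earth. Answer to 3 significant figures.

Mercator is conformal, so the point scale is isotropic: h = k = sec φ = 1/cos φ.
Areal scale = k² = sec²φ = 1/cos²(76.6°) = 1/0.2317² = 18.62.
True area = apparent / (areal scale) = 110000 / 18.62 ≈ 5910 km².

5910 km²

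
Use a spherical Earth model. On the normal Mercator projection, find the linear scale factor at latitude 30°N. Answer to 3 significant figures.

1.15

Mercator is conformal, so the point scale is isotropic: h = k = sec φ = 1/cos φ.
k = 1/cos 30° = 1/0.8660 = 1.155.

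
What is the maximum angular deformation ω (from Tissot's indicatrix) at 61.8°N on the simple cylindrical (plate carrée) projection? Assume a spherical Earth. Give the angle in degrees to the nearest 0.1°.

42.0°

Plate carrée maps x = Rλ, y = Rφ. The meridian scale is h = 1 and the parallel scale is k = 1/cos φ = sec φ.
At 61.8°: h = 1.000, k = 2.116; principal scales a = 2.116, b = 1.000.
sin(ω/2) = (a − b)/(a + b) = 1.116/3.116 = 0.3582, so ω = 2 arcsin(0.3582) ≈ 42.0°.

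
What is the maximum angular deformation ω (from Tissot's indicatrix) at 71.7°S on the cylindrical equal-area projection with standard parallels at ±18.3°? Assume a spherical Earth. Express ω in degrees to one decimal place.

Cylindrical equal-area (φ₀ = 18.3°): h = cos φ / cos 18.3° along meridians, k = cos 18.3° / cos φ along parallels; h·k = 1.
At 71.7°: h = 0.3307, k = 3.024; principal scales a = 3.024, b = 0.3307.
sin(ω/2) = (a − b)/(a + b) = 2.693/3.354 = 0.8028, so ω = 2 arcsin(0.8028) ≈ 106.8°.

106.8°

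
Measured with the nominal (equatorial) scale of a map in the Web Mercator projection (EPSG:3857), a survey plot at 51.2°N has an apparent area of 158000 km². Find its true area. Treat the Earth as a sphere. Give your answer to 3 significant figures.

The Mercator projection is conformal; its linear scale factor is the same in every direction and equals sec φ = 1/cos φ.
Areal scale = k² = sec²φ = 1/cos²(51.2°) = 1/0.6266² = 2.547.
True area = apparent / (areal scale) = 158000 / 2.547 ≈ 62000 km².

62000 km²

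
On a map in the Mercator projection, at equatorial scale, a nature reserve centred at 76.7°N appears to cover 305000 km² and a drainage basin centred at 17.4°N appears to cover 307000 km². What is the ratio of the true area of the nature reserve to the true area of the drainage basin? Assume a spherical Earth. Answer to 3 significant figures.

0.0577

On Mercator the areal scale is sec²φ, so true area = apparent × cos²φ.
True area of nature reserve: 305000 × cos²(76.7°) = 305000 × 0.05292 = 16140 km².
True area of drainage basin: 307000 × cos²(17.4°) = 307000 × 0.9106 = 279500 km².
Ratio = 16140 / 279500 ≈ 0.0577.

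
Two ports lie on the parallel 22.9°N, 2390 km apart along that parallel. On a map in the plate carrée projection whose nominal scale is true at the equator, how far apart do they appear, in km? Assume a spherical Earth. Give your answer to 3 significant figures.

2590 km

In the plate carrée (x = Rλ, y = Rφ), meridians are true-scale (h = 1) and parallels are stretched by k = sec φ.
Along the parallel, k = sec 22.9° = 1/0.9212 = 1.086.
Map distance = 2390 × 1.086 ≈ 2590 km.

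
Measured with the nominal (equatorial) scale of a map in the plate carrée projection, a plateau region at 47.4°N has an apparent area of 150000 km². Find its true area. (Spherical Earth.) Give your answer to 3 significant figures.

In the plate carrée (x = Rλ, y = Rφ), meridians are true-scale (h = 1) and parallels are stretched by k = sec φ.
Areal scale = h·k = 1 × sec φ; at 47.4°, h = 1.000, k = 1.477, so h·k = 1.477.
True area = apparent / (areal scale) = 150000 / 1.477 ≈ 102000 km².

102000 km²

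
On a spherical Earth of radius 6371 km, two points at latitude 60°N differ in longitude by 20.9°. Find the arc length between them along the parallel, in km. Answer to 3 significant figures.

Arc length along a parallel = R cos φ · Δλ (with Δλ in radians).
= 6371 × cos 60° × (20.9° × π/180) = 6371 × 0.5000 × 0.3648 ≈ 1160 km.

1160 km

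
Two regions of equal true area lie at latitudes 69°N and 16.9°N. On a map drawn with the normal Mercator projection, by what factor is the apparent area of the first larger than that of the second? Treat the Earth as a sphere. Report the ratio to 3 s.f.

7.13

On Mercator, area is exaggerated by sec²φ = 1/cos²φ.
At 69°: sec²(69°) = 1/0.3584² = 7.786.
At 16.9°: sec²(16.9°) = 1/0.9568² = 1.092.
Ratio = 7.786/1.092 = cos²(16.9°)/cos²(69°) ≈ 7.13.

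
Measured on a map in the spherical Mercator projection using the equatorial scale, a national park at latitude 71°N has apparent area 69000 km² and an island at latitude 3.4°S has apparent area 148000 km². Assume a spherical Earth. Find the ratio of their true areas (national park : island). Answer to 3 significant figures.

0.0496

Mercator's areal exaggeration is sec²φ; hence true area = (apparent area) · cos²φ.
True area of national park: 69000 × cos²(71°) = 69000 × 0.1060 = 7314 km².
True area of island: 148000 × cos²(3.4°) = 148000 × 0.9965 = 147500 km².
Ratio = 7314 / 147500 ≈ 0.0496.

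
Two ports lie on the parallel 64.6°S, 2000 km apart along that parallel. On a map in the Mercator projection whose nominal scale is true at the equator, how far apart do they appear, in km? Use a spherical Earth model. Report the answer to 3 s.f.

4660 km

The Mercator projection is conformal; its linear scale factor is the same in every direction and equals sec φ = 1/cos φ.
Along the parallel, k = sec 64.6° = 1/0.4289 = 2.331.
Map distance = 2000 × 2.331 ≈ 4660 km.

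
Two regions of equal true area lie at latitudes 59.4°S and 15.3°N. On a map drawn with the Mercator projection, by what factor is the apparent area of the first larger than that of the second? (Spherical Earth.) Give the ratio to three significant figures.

Mercator areal scale is sec²φ.
At 59.4°: sec²(59.4°) = 1/0.5090² = 3.859.
At 15.3°: sec²(15.3°) = 1/0.9646² = 1.075.
Ratio = 3.859/1.075 = cos²(15.3°)/cos²(59.4°) ≈ 3.59.

3.59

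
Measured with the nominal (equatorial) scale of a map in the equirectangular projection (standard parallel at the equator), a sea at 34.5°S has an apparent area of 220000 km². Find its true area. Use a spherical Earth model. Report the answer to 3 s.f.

181000 km²

For the equirectangular projection with φ₀ = 0 (plate carrée), h = 1 along meridians and k = sec φ along parallels.
Areal scale = h·k = 1 × sec φ; at 34.5°, h = 1.000, k = 1.213, so h·k = 1.213.
True area = apparent / (areal scale) = 220000 / 1.213 ≈ 181000 km².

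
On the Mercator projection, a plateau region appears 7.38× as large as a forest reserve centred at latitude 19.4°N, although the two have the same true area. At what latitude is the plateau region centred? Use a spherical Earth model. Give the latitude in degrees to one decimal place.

On Mercator, (apparent₁)/(apparent₂) = sec²φ₁ / sec²φ₂ when true areas are equal.
cos²φ₂ / cos²φ₁ = 7.38  ⇒  cos φ₁ = cos 19.4° / √7.38 = 0.9432/2.717 = 0.3472.
φ₁ = arccos(0.3472) ≈ 69.7°.

69.7°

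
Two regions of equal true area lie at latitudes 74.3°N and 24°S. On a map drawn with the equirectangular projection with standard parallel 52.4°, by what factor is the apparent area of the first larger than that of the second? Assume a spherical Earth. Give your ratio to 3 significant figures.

The equidistant cylindrical projection with φ₀ = 52.4° has h = 1 (meridians true) and k = cos φ₀ / cos φ along parallels.
Areal scale at 74.3°: h·k = 1.000 × 2.255 = 2.255.
Areal scale at 24°: h·k = 1.000 × 0.6679 = 0.6679.
Ratio = 2.255/0.6679 ≈ 3.38.

3.38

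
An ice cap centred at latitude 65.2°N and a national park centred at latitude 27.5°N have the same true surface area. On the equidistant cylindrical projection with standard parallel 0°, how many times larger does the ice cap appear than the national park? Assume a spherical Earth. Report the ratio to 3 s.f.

2.11

For the equirectangular projection with φ₀ = 0 (plate carrée), h = 1 along meridians and k = sec φ along parallels.
Areal scale at 65.2°: h·k = 1.000 × 2.384 = 2.384.
Areal scale at 27.5°: h·k = 1.000 × 1.127 = 1.127.
Ratio = 2.384/1.127 ≈ 2.11.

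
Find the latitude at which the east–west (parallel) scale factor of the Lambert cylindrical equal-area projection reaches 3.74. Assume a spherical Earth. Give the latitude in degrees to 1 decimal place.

74.5°

The Lambert cylindrical equal-area projection is the cylindrical equal-area projection with its standard parallel at the equator (φ₀ = 0). Cylindrical equal-area (φ₀ = 0°): h = cos φ / cos 0° along meridians, k = cos 0° / cos φ along parallels; h·k = 1.
k = cos φ₀ / cos φ = 3.74  ⇒  cos φ = cos 0° / 3.74 = 0.2674.
φ = arccos(0.2674) ≈ 74.5°.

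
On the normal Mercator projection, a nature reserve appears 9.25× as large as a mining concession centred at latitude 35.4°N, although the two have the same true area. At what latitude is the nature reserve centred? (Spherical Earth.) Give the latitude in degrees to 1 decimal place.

74.5°

For equal true areas on Mercator, apparent areas scale as sec²φ, so the ratio is cos²φ₂ / cos²φ₁.
cos²φ₂ / cos²φ₁ = 9.25  ⇒  cos φ₁ = cos 35.4° / √9.25 = 0.8151/3.041 = 0.2680.
φ₁ = arccos(0.2680) ≈ 74.5°.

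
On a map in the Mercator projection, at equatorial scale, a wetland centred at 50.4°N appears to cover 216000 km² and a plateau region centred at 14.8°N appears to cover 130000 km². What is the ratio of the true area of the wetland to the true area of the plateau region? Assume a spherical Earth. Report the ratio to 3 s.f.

On Mercator the areal scale is sec²φ, so true area = apparent × cos²φ.
True area of wetland: 216000 × cos²(50.4°) = 216000 × 0.4063 = 87760 km².
True area of plateau region: 130000 × cos²(14.8°) = 130000 × 0.9347 = 121500 km².
Ratio = 87760 / 121500 ≈ 0.722.

0.722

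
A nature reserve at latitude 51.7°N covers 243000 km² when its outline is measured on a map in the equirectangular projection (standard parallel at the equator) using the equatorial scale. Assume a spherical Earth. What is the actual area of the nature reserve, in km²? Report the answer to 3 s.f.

Plate carrée maps x = Rλ, y = Rφ. The meridian scale is h = 1 and the parallel scale is k = 1/cos φ = sec φ.
Areal scale = h·k = 1 × sec φ; at 51.7°, h = 1.000, k = 1.613, so h·k = 1.613.
True area = apparent / (areal scale) = 243000 / 1.613 ≈ 151000 km².

151000 km²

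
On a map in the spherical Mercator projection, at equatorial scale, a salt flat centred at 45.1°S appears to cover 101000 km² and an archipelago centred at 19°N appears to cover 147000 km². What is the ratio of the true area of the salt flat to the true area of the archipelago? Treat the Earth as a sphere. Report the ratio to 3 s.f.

On Mercator the areal scale is sec²φ, so true area = apparent × cos²φ.
True area of salt flat: 101000 × cos²(45.1°) = 101000 × 0.4983 = 50320 km².
True area of archipelago: 147000 × cos²(19°) = 147000 × 0.8940 = 131400 km².
Ratio = 50320 / 131400 ≈ 0.383.

0.383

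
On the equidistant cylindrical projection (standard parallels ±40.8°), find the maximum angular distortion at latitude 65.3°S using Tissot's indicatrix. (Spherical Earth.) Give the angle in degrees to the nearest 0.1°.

33.6°

With standard parallel φ₀ = 40.8°, the equirectangular projection gives x = Rλ cos φ₀, y = Rφ, so h = 1 and k = cos 40.8° / cos φ.
At 65.3°: h = 1.000, k = 1.812; principal scales a = 1.812, b = 1.000.
sin(ω/2) = (a − b)/(a + b) = 0.8116/2.812 = 0.2887, so ω = 2 arcsin(0.2887) ≈ 33.6°.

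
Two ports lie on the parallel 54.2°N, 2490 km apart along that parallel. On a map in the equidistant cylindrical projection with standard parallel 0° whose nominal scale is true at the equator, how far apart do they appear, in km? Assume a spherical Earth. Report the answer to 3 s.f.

In the plate carrée (x = Rλ, y = Rφ), meridians are true-scale (h = 1) and parallels are stretched by k = sec φ.
Along the parallel, k = sec 54.2° = 1/0.5850 = 1.710.
Map distance = 2490 × 1.710 ≈ 4260 km.

4260 km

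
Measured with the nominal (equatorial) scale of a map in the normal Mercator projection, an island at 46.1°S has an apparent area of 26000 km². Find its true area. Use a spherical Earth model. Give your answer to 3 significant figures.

12500 km²

Mercator is conformal, so the point scale is isotropic: h = k = sec φ = 1/cos φ.
Areal scale = k² = sec²φ = 1/cos²(46.1°) = 1/0.6934² = 2.080.
True area = apparent / (areal scale) = 26000 / 2.080 ≈ 12500 km².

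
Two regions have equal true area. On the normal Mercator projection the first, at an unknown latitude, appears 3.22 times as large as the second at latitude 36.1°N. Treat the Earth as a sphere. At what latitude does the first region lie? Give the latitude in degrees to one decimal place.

63.2°

On Mercator, (apparent₁)/(apparent₂) = sec²φ₁ / sec²φ₂ when true areas are equal.
cos²φ₂ / cos²φ₁ = 3.22  ⇒  cos φ₁ = cos 36.1° / √3.22 = 0.8080/1.794 = 0.4503.
φ₁ = arccos(0.4503) ≈ 63.2°.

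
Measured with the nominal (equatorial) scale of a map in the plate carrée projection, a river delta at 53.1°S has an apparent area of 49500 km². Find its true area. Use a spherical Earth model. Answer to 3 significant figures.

29700 km²

For the equirectangular projection with φ₀ = 0 (plate carrée), h = 1 along meridians and k = sec φ along parallels.
Areal scale = h·k = 1 × sec φ; at 53.1°, h = 1.000, k = 1.666, so h·k = 1.666.
True area = apparent / (areal scale) = 49500 / 1.666 ≈ 29700 km².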